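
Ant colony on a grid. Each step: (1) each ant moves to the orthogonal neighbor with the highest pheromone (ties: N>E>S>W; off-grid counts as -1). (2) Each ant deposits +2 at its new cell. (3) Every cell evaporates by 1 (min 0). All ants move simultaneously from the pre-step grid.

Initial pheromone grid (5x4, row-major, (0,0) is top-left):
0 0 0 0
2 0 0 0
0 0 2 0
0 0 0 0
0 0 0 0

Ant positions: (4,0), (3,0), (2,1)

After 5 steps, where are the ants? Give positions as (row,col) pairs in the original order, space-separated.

Step 1: ant0:(4,0)->N->(3,0) | ant1:(3,0)->N->(2,0) | ant2:(2,1)->E->(2,2)
  grid max=3 at (2,2)
Step 2: ant0:(3,0)->N->(2,0) | ant1:(2,0)->N->(1,0) | ant2:(2,2)->N->(1,2)
  grid max=2 at (1,0)
Step 3: ant0:(2,0)->N->(1,0) | ant1:(1,0)->S->(2,0) | ant2:(1,2)->S->(2,2)
  grid max=3 at (1,0)
Step 4: ant0:(1,0)->S->(2,0) | ant1:(2,0)->N->(1,0) | ant2:(2,2)->N->(1,2)
  grid max=4 at (1,0)
Step 5: ant0:(2,0)->N->(1,0) | ant1:(1,0)->S->(2,0) | ant2:(1,2)->S->(2,2)
  grid max=5 at (1,0)

(1,0) (2,0) (2,2)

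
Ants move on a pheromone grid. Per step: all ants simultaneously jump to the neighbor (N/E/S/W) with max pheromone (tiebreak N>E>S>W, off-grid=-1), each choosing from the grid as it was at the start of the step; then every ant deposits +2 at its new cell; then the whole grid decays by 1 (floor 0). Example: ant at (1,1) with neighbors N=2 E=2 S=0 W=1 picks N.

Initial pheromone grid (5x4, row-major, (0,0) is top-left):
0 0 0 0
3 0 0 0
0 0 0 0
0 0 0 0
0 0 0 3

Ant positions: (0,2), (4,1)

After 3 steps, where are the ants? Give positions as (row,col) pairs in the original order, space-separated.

Step 1: ant0:(0,2)->E->(0,3) | ant1:(4,1)->N->(3,1)
  grid max=2 at (1,0)
Step 2: ant0:(0,3)->S->(1,3) | ant1:(3,1)->N->(2,1)
  grid max=1 at (1,0)
Step 3: ant0:(1,3)->N->(0,3) | ant1:(2,1)->N->(1,1)
  grid max=1 at (0,3)

(0,3) (1,1)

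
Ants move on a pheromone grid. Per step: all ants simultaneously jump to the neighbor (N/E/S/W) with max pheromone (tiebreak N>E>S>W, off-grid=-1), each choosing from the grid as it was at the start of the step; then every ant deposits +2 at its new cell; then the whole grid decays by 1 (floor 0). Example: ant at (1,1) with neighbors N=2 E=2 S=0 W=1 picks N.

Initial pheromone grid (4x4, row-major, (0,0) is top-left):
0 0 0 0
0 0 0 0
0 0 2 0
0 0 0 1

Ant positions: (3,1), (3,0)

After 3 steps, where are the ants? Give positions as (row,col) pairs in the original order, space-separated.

Step 1: ant0:(3,1)->N->(2,1) | ant1:(3,0)->N->(2,0)
  grid max=1 at (2,0)
Step 2: ant0:(2,1)->E->(2,2) | ant1:(2,0)->E->(2,1)
  grid max=2 at (2,1)
Step 3: ant0:(2,2)->W->(2,1) | ant1:(2,1)->E->(2,2)
  grid max=3 at (2,1)

(2,1) (2,2)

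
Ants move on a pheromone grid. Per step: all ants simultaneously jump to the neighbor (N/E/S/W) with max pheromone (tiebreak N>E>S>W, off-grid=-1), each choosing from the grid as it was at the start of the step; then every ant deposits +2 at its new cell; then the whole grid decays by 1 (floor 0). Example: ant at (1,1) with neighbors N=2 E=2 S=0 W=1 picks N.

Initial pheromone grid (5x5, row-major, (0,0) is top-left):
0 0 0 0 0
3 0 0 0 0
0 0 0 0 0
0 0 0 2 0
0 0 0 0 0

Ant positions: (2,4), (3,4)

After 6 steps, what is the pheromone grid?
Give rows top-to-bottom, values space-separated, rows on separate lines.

After step 1: ants at (1,4),(3,3)
  0 0 0 0 0
  2 0 0 0 1
  0 0 0 0 0
  0 0 0 3 0
  0 0 0 0 0
After step 2: ants at (0,4),(2,3)
  0 0 0 0 1
  1 0 0 0 0
  0 0 0 1 0
  0 0 0 2 0
  0 0 0 0 0
After step 3: ants at (1,4),(3,3)
  0 0 0 0 0
  0 0 0 0 1
  0 0 0 0 0
  0 0 0 3 0
  0 0 0 0 0
After step 4: ants at (0,4),(2,3)
  0 0 0 0 1
  0 0 0 0 0
  0 0 0 1 0
  0 0 0 2 0
  0 0 0 0 0
After step 5: ants at (1,4),(3,3)
  0 0 0 0 0
  0 0 0 0 1
  0 0 0 0 0
  0 0 0 3 0
  0 0 0 0 0
After step 6: ants at (0,4),(2,3)
  0 0 0 0 1
  0 0 0 0 0
  0 0 0 1 0
  0 0 0 2 0
  0 0 0 0 0

0 0 0 0 1
0 0 0 0 0
0 0 0 1 0
0 0 0 2 0
0 0 0 0 0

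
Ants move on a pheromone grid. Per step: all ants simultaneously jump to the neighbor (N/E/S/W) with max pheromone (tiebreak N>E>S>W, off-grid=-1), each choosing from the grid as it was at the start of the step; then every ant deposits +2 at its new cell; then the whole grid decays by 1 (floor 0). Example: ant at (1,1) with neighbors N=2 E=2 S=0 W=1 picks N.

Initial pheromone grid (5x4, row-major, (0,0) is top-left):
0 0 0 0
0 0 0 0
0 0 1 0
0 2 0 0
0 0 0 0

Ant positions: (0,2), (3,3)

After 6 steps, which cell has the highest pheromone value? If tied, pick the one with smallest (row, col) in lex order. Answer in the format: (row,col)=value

Step 1: ant0:(0,2)->E->(0,3) | ant1:(3,3)->N->(2,3)
  grid max=1 at (0,3)
Step 2: ant0:(0,3)->S->(1,3) | ant1:(2,3)->N->(1,3)
  grid max=3 at (1,3)
Step 3: ant0:(1,3)->N->(0,3) | ant1:(1,3)->N->(0,3)
  grid max=3 at (0,3)
Step 4: ant0:(0,3)->S->(1,3) | ant1:(0,3)->S->(1,3)
  grid max=5 at (1,3)
Step 5: ant0:(1,3)->N->(0,3) | ant1:(1,3)->N->(0,3)
  grid max=5 at (0,3)
Step 6: ant0:(0,3)->S->(1,3) | ant1:(0,3)->S->(1,3)
  grid max=7 at (1,3)
Final grid:
  0 0 0 4
  0 0 0 7
  0 0 0 0
  0 0 0 0
  0 0 0 0
Max pheromone 7 at (1,3)

Answer: (1,3)=7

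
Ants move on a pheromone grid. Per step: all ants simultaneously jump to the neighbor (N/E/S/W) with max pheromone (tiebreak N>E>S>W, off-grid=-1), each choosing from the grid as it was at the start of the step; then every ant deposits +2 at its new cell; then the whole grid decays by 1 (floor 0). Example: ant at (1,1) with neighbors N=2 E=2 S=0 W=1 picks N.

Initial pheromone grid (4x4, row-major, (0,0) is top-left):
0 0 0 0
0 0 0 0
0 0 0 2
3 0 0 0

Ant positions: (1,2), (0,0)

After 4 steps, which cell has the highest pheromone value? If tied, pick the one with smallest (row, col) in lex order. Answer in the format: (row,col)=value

Answer: (0,1)=4

Derivation:
Step 1: ant0:(1,2)->N->(0,2) | ant1:(0,0)->E->(0,1)
  grid max=2 at (3,0)
Step 2: ant0:(0,2)->W->(0,1) | ant1:(0,1)->E->(0,2)
  grid max=2 at (0,1)
Step 3: ant0:(0,1)->E->(0,2) | ant1:(0,2)->W->(0,1)
  grid max=3 at (0,1)
Step 4: ant0:(0,2)->W->(0,1) | ant1:(0,1)->E->(0,2)
  grid max=4 at (0,1)
Final grid:
  0 4 4 0
  0 0 0 0
  0 0 0 0
  0 0 0 0
Max pheromone 4 at (0,1)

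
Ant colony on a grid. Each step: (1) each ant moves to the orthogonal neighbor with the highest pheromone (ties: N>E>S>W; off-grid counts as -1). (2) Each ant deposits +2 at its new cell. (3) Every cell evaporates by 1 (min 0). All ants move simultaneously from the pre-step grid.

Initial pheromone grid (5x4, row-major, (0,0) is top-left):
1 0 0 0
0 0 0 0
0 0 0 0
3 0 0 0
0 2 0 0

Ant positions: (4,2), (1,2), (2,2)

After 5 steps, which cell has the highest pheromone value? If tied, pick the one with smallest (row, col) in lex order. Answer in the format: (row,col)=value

Step 1: ant0:(4,2)->W->(4,1) | ant1:(1,2)->N->(0,2) | ant2:(2,2)->N->(1,2)
  grid max=3 at (4,1)
Step 2: ant0:(4,1)->N->(3,1) | ant1:(0,2)->S->(1,2) | ant2:(1,2)->N->(0,2)
  grid max=2 at (0,2)
Step 3: ant0:(3,1)->S->(4,1) | ant1:(1,2)->N->(0,2) | ant2:(0,2)->S->(1,2)
  grid max=3 at (0,2)
Step 4: ant0:(4,1)->N->(3,1) | ant1:(0,2)->S->(1,2) | ant2:(1,2)->N->(0,2)
  grid max=4 at (0,2)
Step 5: ant0:(3,1)->S->(4,1) | ant1:(1,2)->N->(0,2) | ant2:(0,2)->S->(1,2)
  grid max=5 at (0,2)
Final grid:
  0 0 5 0
  0 0 5 0
  0 0 0 0
  0 0 0 0
  0 3 0 0
Max pheromone 5 at (0,2)

Answer: (0,2)=5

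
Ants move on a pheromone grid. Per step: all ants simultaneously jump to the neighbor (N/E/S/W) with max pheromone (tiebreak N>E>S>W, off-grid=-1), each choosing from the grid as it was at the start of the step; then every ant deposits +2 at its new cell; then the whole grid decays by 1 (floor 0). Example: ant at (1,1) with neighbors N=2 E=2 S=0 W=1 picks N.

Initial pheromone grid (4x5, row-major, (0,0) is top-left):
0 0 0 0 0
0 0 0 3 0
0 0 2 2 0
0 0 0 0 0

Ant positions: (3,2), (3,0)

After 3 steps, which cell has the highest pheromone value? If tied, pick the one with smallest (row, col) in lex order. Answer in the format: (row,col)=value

Answer: (2,2)=3

Derivation:
Step 1: ant0:(3,2)->N->(2,2) | ant1:(3,0)->N->(2,0)
  grid max=3 at (2,2)
Step 2: ant0:(2,2)->E->(2,3) | ant1:(2,0)->N->(1,0)
  grid max=2 at (2,2)
Step 3: ant0:(2,3)->W->(2,2) | ant1:(1,0)->N->(0,0)
  grid max=3 at (2,2)
Final grid:
  1 0 0 0 0
  0 0 0 0 0
  0 0 3 1 0
  0 0 0 0 0
Max pheromone 3 at (2,2)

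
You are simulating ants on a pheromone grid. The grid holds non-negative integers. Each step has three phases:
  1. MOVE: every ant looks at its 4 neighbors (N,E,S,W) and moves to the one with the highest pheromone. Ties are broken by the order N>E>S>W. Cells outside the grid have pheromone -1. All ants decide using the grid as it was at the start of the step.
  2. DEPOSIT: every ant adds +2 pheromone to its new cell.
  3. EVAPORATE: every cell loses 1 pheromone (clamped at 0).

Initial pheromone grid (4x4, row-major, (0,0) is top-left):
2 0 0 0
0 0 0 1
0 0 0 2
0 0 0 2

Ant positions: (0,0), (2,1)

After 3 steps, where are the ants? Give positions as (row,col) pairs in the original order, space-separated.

Step 1: ant0:(0,0)->E->(0,1) | ant1:(2,1)->N->(1,1)
  grid max=1 at (0,0)
Step 2: ant0:(0,1)->S->(1,1) | ant1:(1,1)->N->(0,1)
  grid max=2 at (0,1)
Step 3: ant0:(1,1)->N->(0,1) | ant1:(0,1)->S->(1,1)
  grid max=3 at (0,1)

(0,1) (1,1)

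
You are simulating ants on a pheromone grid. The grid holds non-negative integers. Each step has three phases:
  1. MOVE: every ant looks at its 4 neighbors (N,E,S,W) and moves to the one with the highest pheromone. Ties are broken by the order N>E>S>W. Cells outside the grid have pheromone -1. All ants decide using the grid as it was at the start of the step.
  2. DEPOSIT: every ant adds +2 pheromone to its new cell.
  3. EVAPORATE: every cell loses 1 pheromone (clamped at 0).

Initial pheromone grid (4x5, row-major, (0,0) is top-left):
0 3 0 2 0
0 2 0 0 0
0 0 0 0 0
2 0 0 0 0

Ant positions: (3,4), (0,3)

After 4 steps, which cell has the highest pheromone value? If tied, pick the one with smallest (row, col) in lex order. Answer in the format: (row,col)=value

Answer: (0,3)=4

Derivation:
Step 1: ant0:(3,4)->N->(2,4) | ant1:(0,3)->E->(0,4)
  grid max=2 at (0,1)
Step 2: ant0:(2,4)->N->(1,4) | ant1:(0,4)->W->(0,3)
  grid max=2 at (0,3)
Step 3: ant0:(1,4)->N->(0,4) | ant1:(0,3)->E->(0,4)
  grid max=3 at (0,4)
Step 4: ant0:(0,4)->W->(0,3) | ant1:(0,4)->W->(0,3)
  grid max=4 at (0,3)
Final grid:
  0 0 0 4 2
  0 0 0 0 0
  0 0 0 0 0
  0 0 0 0 0
Max pheromone 4 at (0,3)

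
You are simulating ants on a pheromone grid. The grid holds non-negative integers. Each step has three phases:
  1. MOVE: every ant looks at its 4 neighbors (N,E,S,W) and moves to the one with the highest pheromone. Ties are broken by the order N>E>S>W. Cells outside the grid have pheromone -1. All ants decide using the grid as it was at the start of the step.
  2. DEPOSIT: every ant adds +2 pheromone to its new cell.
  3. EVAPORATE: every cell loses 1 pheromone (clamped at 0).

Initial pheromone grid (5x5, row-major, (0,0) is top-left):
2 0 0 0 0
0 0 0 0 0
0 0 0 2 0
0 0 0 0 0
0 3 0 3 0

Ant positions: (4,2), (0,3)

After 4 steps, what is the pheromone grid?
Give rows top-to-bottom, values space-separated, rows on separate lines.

After step 1: ants at (4,3),(0,4)
  1 0 0 0 1
  0 0 0 0 0
  0 0 0 1 0
  0 0 0 0 0
  0 2 0 4 0
After step 2: ants at (3,3),(1,4)
  0 0 0 0 0
  0 0 0 0 1
  0 0 0 0 0
  0 0 0 1 0
  0 1 0 3 0
After step 3: ants at (4,3),(0,4)
  0 0 0 0 1
  0 0 0 0 0
  0 0 0 0 0
  0 0 0 0 0
  0 0 0 4 0
After step 4: ants at (3,3),(1,4)
  0 0 0 0 0
  0 0 0 0 1
  0 0 0 0 0
  0 0 0 1 0
  0 0 0 3 0

0 0 0 0 0
0 0 0 0 1
0 0 0 0 0
0 0 0 1 0
0 0 0 3 0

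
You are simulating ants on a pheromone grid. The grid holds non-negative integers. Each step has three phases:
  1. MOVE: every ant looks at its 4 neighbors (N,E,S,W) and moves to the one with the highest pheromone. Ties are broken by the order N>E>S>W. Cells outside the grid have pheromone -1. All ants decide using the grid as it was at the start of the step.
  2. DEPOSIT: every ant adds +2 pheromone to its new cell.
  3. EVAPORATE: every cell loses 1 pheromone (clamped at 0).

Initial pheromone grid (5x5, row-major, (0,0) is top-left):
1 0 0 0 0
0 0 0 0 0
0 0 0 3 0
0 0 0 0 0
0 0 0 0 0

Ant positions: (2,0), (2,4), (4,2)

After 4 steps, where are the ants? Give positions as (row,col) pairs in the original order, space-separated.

Step 1: ant0:(2,0)->N->(1,0) | ant1:(2,4)->W->(2,3) | ant2:(4,2)->N->(3,2)
  grid max=4 at (2,3)
Step 2: ant0:(1,0)->N->(0,0) | ant1:(2,3)->N->(1,3) | ant2:(3,2)->N->(2,2)
  grid max=3 at (2,3)
Step 3: ant0:(0,0)->E->(0,1) | ant1:(1,3)->S->(2,3) | ant2:(2,2)->E->(2,3)
  grid max=6 at (2,3)
Step 4: ant0:(0,1)->E->(0,2) | ant1:(2,3)->N->(1,3) | ant2:(2,3)->N->(1,3)
  grid max=5 at (2,3)

(0,2) (1,3) (1,3)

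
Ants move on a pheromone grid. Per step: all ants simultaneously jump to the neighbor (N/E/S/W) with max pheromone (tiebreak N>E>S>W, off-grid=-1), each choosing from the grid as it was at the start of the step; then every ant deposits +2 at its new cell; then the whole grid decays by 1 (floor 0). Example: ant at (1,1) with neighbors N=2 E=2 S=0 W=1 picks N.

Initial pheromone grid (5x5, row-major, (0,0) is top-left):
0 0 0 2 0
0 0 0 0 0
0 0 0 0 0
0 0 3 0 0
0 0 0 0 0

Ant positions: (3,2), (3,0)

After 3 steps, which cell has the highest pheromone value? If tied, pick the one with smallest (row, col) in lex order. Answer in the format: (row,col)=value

Step 1: ant0:(3,2)->N->(2,2) | ant1:(3,0)->N->(2,0)
  grid max=2 at (3,2)
Step 2: ant0:(2,2)->S->(3,2) | ant1:(2,0)->N->(1,0)
  grid max=3 at (3,2)
Step 3: ant0:(3,2)->N->(2,2) | ant1:(1,0)->N->(0,0)
  grid max=2 at (3,2)
Final grid:
  1 0 0 0 0
  0 0 0 0 0
  0 0 1 0 0
  0 0 2 0 0
  0 0 0 0 0
Max pheromone 2 at (3,2)

Answer: (3,2)=2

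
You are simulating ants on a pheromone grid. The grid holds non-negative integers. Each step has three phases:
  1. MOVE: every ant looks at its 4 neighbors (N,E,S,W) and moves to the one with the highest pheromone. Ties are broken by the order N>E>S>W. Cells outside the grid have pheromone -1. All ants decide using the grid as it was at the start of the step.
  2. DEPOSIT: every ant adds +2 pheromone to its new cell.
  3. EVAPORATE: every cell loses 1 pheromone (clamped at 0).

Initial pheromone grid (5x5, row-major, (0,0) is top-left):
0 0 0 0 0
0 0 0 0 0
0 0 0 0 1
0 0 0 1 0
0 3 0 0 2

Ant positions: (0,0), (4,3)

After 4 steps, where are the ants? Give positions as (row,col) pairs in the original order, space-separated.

Step 1: ant0:(0,0)->E->(0,1) | ant1:(4,3)->E->(4,4)
  grid max=3 at (4,4)
Step 2: ant0:(0,1)->E->(0,2) | ant1:(4,4)->N->(3,4)
  grid max=2 at (4,4)
Step 3: ant0:(0,2)->E->(0,3) | ant1:(3,4)->S->(4,4)
  grid max=3 at (4,4)
Step 4: ant0:(0,3)->E->(0,4) | ant1:(4,4)->N->(3,4)
  grid max=2 at (4,4)

(0,4) (3,4)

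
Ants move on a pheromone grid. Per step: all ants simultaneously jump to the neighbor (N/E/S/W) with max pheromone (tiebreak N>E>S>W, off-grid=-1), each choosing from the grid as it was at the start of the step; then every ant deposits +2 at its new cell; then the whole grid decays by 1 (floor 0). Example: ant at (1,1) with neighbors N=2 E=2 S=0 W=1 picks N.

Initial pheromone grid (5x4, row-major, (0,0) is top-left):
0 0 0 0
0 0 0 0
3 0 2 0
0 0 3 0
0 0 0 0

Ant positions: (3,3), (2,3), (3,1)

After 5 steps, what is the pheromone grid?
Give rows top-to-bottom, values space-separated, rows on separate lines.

After step 1: ants at (3,2),(2,2),(3,2)
  0 0 0 0
  0 0 0 0
  2 0 3 0
  0 0 6 0
  0 0 0 0
After step 2: ants at (2,2),(3,2),(2,2)
  0 0 0 0
  0 0 0 0
  1 0 6 0
  0 0 7 0
  0 0 0 0
After step 3: ants at (3,2),(2,2),(3,2)
  0 0 0 0
  0 0 0 0
  0 0 7 0
  0 0 10 0
  0 0 0 0
After step 4: ants at (2,2),(3,2),(2,2)
  0 0 0 0
  0 0 0 0
  0 0 10 0
  0 0 11 0
  0 0 0 0
After step 5: ants at (3,2),(2,2),(3,2)
  0 0 0 0
  0 0 0 0
  0 0 11 0
  0 0 14 0
  0 0 0 0

0 0 0 0
0 0 0 0
0 0 11 0
0 0 14 0
0 0 0 0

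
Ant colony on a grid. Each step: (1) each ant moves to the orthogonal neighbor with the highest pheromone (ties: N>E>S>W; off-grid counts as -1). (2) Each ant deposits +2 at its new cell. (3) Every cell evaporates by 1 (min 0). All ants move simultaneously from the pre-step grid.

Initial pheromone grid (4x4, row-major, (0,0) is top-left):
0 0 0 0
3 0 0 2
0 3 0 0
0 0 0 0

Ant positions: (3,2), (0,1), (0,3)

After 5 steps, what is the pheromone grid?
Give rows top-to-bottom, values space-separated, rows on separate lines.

After step 1: ants at (2,2),(0,2),(1,3)
  0 0 1 0
  2 0 0 3
  0 2 1 0
  0 0 0 0
After step 2: ants at (2,1),(0,3),(0,3)
  0 0 0 3
  1 0 0 2
  0 3 0 0
  0 0 0 0
After step 3: ants at (1,1),(1,3),(1,3)
  0 0 0 2
  0 1 0 5
  0 2 0 0
  0 0 0 0
After step 4: ants at (2,1),(0,3),(0,3)
  0 0 0 5
  0 0 0 4
  0 3 0 0
  0 0 0 0
After step 5: ants at (1,1),(1,3),(1,3)
  0 0 0 4
  0 1 0 7
  0 2 0 0
  0 0 0 0

0 0 0 4
0 1 0 7
0 2 0 0
0 0 0 0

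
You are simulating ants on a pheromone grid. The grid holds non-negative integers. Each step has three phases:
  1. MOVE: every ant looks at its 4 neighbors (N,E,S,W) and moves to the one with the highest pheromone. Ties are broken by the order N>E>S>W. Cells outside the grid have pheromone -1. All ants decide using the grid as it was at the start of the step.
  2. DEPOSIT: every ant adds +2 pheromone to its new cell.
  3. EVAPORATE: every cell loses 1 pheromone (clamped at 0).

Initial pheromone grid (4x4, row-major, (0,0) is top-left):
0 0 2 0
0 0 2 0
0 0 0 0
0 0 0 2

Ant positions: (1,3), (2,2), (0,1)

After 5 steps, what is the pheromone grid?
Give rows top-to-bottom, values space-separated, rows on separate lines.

After step 1: ants at (1,2),(1,2),(0,2)
  0 0 3 0
  0 0 5 0
  0 0 0 0
  0 0 0 1
After step 2: ants at (0,2),(0,2),(1,2)
  0 0 6 0
  0 0 6 0
  0 0 0 0
  0 0 0 0
After step 3: ants at (1,2),(1,2),(0,2)
  0 0 7 0
  0 0 9 0
  0 0 0 0
  0 0 0 0
After step 4: ants at (0,2),(0,2),(1,2)
  0 0 10 0
  0 0 10 0
  0 0 0 0
  0 0 0 0
After step 5: ants at (1,2),(1,2),(0,2)
  0 0 11 0
  0 0 13 0
  0 0 0 0
  0 0 0 0

0 0 11 0
0 0 13 0
0 0 0 0
0 0 0 0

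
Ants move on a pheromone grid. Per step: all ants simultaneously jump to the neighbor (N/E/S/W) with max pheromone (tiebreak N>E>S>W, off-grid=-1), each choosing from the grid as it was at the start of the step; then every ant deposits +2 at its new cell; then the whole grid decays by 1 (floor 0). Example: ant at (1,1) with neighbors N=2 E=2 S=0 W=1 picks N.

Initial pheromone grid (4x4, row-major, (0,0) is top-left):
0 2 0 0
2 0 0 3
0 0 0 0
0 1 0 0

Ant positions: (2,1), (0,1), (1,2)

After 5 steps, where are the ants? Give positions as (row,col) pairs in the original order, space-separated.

Step 1: ant0:(2,1)->S->(3,1) | ant1:(0,1)->E->(0,2) | ant2:(1,2)->E->(1,3)
  grid max=4 at (1,3)
Step 2: ant0:(3,1)->N->(2,1) | ant1:(0,2)->W->(0,1) | ant2:(1,3)->N->(0,3)
  grid max=3 at (1,3)
Step 3: ant0:(2,1)->S->(3,1) | ant1:(0,1)->E->(0,2) | ant2:(0,3)->S->(1,3)
  grid max=4 at (1,3)
Step 4: ant0:(3,1)->N->(2,1) | ant1:(0,2)->W->(0,1) | ant2:(1,3)->N->(0,3)
  grid max=3 at (1,3)
Step 5: ant0:(2,1)->S->(3,1) | ant1:(0,1)->E->(0,2) | ant2:(0,3)->S->(1,3)
  grid max=4 at (1,3)

(3,1) (0,2) (1,3)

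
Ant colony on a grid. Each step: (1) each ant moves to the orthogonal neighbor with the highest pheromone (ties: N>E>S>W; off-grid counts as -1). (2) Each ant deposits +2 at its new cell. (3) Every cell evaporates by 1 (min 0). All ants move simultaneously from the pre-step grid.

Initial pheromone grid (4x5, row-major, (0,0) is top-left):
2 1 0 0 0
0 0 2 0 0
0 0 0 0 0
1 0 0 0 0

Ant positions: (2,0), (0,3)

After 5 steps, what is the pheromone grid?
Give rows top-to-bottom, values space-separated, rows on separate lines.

After step 1: ants at (3,0),(0,4)
  1 0 0 0 1
  0 0 1 0 0
  0 0 0 0 0
  2 0 0 0 0
After step 2: ants at (2,0),(1,4)
  0 0 0 0 0
  0 0 0 0 1
  1 0 0 0 0
  1 0 0 0 0
After step 3: ants at (3,0),(0,4)
  0 0 0 0 1
  0 0 0 0 0
  0 0 0 0 0
  2 0 0 0 0
After step 4: ants at (2,0),(1,4)
  0 0 0 0 0
  0 0 0 0 1
  1 0 0 0 0
  1 0 0 0 0
After step 5: ants at (3,0),(0,4)
  0 0 0 0 1
  0 0 0 0 0
  0 0 0 0 0
  2 0 0 0 0

0 0 0 0 1
0 0 0 0 0
0 0 0 0 0
2 0 0 0 0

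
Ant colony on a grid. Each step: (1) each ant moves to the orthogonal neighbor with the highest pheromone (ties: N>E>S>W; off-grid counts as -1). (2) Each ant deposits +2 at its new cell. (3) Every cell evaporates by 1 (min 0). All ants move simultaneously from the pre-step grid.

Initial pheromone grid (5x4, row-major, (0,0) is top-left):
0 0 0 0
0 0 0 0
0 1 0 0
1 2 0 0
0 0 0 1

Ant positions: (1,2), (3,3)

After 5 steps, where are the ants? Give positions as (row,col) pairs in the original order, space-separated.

Step 1: ant0:(1,2)->N->(0,2) | ant1:(3,3)->S->(4,3)
  grid max=2 at (4,3)
Step 2: ant0:(0,2)->E->(0,3) | ant1:(4,3)->N->(3,3)
  grid max=1 at (0,3)
Step 3: ant0:(0,3)->S->(1,3) | ant1:(3,3)->S->(4,3)
  grid max=2 at (4,3)
Step 4: ant0:(1,3)->N->(0,3) | ant1:(4,3)->N->(3,3)
  grid max=1 at (0,3)
Step 5: ant0:(0,3)->S->(1,3) | ant1:(3,3)->S->(4,3)
  grid max=2 at (4,3)

(1,3) (4,3)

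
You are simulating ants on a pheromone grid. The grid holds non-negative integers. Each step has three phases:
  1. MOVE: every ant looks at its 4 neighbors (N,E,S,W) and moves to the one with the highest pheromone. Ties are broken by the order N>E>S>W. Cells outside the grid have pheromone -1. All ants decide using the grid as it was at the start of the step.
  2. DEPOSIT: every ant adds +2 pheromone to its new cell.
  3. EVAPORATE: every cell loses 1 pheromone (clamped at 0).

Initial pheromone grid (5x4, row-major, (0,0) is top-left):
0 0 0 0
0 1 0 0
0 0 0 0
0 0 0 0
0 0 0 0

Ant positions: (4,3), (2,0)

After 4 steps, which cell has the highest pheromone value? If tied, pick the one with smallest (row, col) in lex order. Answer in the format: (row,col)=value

Answer: (0,2)=1

Derivation:
Step 1: ant0:(4,3)->N->(3,3) | ant1:(2,0)->N->(1,0)
  grid max=1 at (1,0)
Step 2: ant0:(3,3)->N->(2,3) | ant1:(1,0)->N->(0,0)
  grid max=1 at (0,0)
Step 3: ant0:(2,3)->N->(1,3) | ant1:(0,0)->E->(0,1)
  grid max=1 at (0,1)
Step 4: ant0:(1,3)->N->(0,3) | ant1:(0,1)->E->(0,2)
  grid max=1 at (0,2)
Final grid:
  0 0 1 1
  0 0 0 0
  0 0 0 0
  0 0 0 0
  0 0 0 0
Max pheromone 1 at (0,2)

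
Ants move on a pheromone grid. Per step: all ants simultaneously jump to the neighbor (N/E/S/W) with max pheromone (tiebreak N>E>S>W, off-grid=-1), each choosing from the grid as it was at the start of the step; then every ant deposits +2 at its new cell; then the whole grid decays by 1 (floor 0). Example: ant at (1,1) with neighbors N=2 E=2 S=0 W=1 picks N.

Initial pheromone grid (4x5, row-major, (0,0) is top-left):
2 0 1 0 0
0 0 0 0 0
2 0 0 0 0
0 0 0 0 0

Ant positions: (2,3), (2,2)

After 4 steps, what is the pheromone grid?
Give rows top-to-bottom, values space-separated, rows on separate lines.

After step 1: ants at (1,3),(1,2)
  1 0 0 0 0
  0 0 1 1 0
  1 0 0 0 0
  0 0 0 0 0
After step 2: ants at (1,2),(1,3)
  0 0 0 0 0
  0 0 2 2 0
  0 0 0 0 0
  0 0 0 0 0
After step 3: ants at (1,3),(1,2)
  0 0 0 0 0
  0 0 3 3 0
  0 0 0 0 0
  0 0 0 0 0
After step 4: ants at (1,2),(1,3)
  0 0 0 0 0
  0 0 4 4 0
  0 0 0 0 0
  0 0 0 0 0

0 0 0 0 0
0 0 4 4 0
0 0 0 0 0
0 0 0 0 0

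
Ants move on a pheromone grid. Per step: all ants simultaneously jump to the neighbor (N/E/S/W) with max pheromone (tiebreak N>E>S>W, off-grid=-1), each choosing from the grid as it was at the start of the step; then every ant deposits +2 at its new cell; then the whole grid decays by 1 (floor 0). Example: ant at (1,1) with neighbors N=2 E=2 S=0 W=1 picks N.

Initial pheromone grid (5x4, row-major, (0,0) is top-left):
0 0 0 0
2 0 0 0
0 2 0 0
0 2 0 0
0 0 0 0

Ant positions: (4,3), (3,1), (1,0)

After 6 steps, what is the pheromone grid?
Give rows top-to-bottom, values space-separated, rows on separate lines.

After step 1: ants at (3,3),(2,1),(0,0)
  1 0 0 0
  1 0 0 0
  0 3 0 0
  0 1 0 1
  0 0 0 0
After step 2: ants at (2,3),(3,1),(1,0)
  0 0 0 0
  2 0 0 0
  0 2 0 1
  0 2 0 0
  0 0 0 0
After step 3: ants at (1,3),(2,1),(0,0)
  1 0 0 0
  1 0 0 1
  0 3 0 0
  0 1 0 0
  0 0 0 0
After step 4: ants at (0,3),(3,1),(1,0)
  0 0 0 1
  2 0 0 0
  0 2 0 0
  0 2 0 0
  0 0 0 0
After step 5: ants at (1,3),(2,1),(0,0)
  1 0 0 0
  1 0 0 1
  0 3 0 0
  0 1 0 0
  0 0 0 0
After step 6: ants at (0,3),(3,1),(1,0)
  0 0 0 1
  2 0 0 0
  0 2 0 0
  0 2 0 0
  0 0 0 0

0 0 0 1
2 0 0 0
0 2 0 0
0 2 0 0
0 0 0 0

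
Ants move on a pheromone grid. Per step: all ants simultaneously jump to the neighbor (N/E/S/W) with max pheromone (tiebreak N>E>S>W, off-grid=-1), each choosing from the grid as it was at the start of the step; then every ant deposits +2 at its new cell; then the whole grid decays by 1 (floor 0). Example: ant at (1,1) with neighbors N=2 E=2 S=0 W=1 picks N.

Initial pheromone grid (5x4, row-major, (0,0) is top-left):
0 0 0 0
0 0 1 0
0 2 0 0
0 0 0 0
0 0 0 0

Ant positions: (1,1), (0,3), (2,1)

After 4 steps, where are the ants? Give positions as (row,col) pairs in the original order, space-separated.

Step 1: ant0:(1,1)->S->(2,1) | ant1:(0,3)->S->(1,3) | ant2:(2,1)->N->(1,1)
  grid max=3 at (2,1)
Step 2: ant0:(2,1)->N->(1,1) | ant1:(1,3)->N->(0,3) | ant2:(1,1)->S->(2,1)
  grid max=4 at (2,1)
Step 3: ant0:(1,1)->S->(2,1) | ant1:(0,3)->S->(1,3) | ant2:(2,1)->N->(1,1)
  grid max=5 at (2,1)
Step 4: ant0:(2,1)->N->(1,1) | ant1:(1,3)->N->(0,3) | ant2:(1,1)->S->(2,1)
  grid max=6 at (2,1)

(1,1) (0,3) (2,1)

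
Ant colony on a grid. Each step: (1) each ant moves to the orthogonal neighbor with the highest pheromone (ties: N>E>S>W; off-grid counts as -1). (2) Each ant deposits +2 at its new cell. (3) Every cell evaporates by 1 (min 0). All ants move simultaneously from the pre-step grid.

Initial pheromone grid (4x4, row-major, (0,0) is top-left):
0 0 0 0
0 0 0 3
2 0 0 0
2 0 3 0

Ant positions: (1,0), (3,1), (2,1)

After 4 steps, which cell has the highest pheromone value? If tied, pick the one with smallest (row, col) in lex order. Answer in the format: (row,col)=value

Step 1: ant0:(1,0)->S->(2,0) | ant1:(3,1)->E->(3,2) | ant2:(2,1)->W->(2,0)
  grid max=5 at (2,0)
Step 2: ant0:(2,0)->S->(3,0) | ant1:(3,2)->N->(2,2) | ant2:(2,0)->S->(3,0)
  grid max=4 at (2,0)
Step 3: ant0:(3,0)->N->(2,0) | ant1:(2,2)->S->(3,2) | ant2:(3,0)->N->(2,0)
  grid max=7 at (2,0)
Step 4: ant0:(2,0)->S->(3,0) | ant1:(3,2)->N->(2,2) | ant2:(2,0)->S->(3,0)
  grid max=6 at (2,0)
Final grid:
  0 0 0 0
  0 0 0 0
  6 0 1 0
  6 0 3 0
Max pheromone 6 at (2,0)

Answer: (2,0)=6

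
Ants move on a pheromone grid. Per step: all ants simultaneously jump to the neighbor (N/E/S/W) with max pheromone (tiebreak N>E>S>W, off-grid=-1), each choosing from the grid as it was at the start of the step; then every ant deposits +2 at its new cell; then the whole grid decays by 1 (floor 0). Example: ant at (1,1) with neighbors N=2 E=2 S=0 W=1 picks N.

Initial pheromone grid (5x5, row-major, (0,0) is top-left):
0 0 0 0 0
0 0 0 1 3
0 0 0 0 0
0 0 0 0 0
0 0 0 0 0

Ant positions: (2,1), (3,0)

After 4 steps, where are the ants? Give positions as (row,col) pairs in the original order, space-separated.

Step 1: ant0:(2,1)->N->(1,1) | ant1:(3,0)->N->(2,0)
  grid max=2 at (1,4)
Step 2: ant0:(1,1)->N->(0,1) | ant1:(2,0)->N->(1,0)
  grid max=1 at (0,1)
Step 3: ant0:(0,1)->E->(0,2) | ant1:(1,0)->N->(0,0)
  grid max=1 at (0,0)
Step 4: ant0:(0,2)->E->(0,3) | ant1:(0,0)->E->(0,1)
  grid max=1 at (0,1)

(0,3) (0,1)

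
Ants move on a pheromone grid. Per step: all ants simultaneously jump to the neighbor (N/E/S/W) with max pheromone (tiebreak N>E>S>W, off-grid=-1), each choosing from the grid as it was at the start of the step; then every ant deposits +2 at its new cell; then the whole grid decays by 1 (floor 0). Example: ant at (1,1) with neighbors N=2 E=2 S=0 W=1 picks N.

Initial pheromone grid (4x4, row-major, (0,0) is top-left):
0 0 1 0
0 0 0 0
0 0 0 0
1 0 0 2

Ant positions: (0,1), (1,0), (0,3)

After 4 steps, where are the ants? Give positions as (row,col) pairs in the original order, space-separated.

Step 1: ant0:(0,1)->E->(0,2) | ant1:(1,0)->N->(0,0) | ant2:(0,3)->W->(0,2)
  grid max=4 at (0,2)
Step 2: ant0:(0,2)->E->(0,3) | ant1:(0,0)->E->(0,1) | ant2:(0,2)->E->(0,3)
  grid max=3 at (0,2)
Step 3: ant0:(0,3)->W->(0,2) | ant1:(0,1)->E->(0,2) | ant2:(0,3)->W->(0,2)
  grid max=8 at (0,2)
Step 4: ant0:(0,2)->E->(0,3) | ant1:(0,2)->E->(0,3) | ant2:(0,2)->E->(0,3)
  grid max=7 at (0,2)

(0,3) (0,3) (0,3)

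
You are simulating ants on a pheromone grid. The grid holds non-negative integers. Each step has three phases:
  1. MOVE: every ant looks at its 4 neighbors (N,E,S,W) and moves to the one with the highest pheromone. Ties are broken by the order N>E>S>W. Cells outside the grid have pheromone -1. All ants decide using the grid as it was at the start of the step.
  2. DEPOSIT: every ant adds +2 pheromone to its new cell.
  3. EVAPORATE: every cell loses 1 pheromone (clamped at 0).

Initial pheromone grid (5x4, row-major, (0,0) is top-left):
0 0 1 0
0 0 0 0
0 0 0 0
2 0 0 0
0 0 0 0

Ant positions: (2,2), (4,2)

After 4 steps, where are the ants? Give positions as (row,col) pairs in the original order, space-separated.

Step 1: ant0:(2,2)->N->(1,2) | ant1:(4,2)->N->(3,2)
  grid max=1 at (1,2)
Step 2: ant0:(1,2)->N->(0,2) | ant1:(3,2)->N->(2,2)
  grid max=1 at (0,2)
Step 3: ant0:(0,2)->E->(0,3) | ant1:(2,2)->N->(1,2)
  grid max=1 at (0,3)
Step 4: ant0:(0,3)->S->(1,3) | ant1:(1,2)->N->(0,2)
  grid max=1 at (0,2)

(1,3) (0,2)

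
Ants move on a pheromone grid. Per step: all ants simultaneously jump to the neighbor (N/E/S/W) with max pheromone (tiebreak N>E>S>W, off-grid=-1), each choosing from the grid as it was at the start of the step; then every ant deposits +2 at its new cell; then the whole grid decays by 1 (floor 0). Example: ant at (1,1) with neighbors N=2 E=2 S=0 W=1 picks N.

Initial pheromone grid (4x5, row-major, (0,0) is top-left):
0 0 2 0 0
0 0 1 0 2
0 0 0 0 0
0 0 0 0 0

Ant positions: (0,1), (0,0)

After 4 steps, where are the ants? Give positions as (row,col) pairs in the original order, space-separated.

Step 1: ant0:(0,1)->E->(0,2) | ant1:(0,0)->E->(0,1)
  grid max=3 at (0,2)
Step 2: ant0:(0,2)->W->(0,1) | ant1:(0,1)->E->(0,2)
  grid max=4 at (0,2)
Step 3: ant0:(0,1)->E->(0,2) | ant1:(0,2)->W->(0,1)
  grid max=5 at (0,2)
Step 4: ant0:(0,2)->W->(0,1) | ant1:(0,1)->E->(0,2)
  grid max=6 at (0,2)

(0,1) (0,2)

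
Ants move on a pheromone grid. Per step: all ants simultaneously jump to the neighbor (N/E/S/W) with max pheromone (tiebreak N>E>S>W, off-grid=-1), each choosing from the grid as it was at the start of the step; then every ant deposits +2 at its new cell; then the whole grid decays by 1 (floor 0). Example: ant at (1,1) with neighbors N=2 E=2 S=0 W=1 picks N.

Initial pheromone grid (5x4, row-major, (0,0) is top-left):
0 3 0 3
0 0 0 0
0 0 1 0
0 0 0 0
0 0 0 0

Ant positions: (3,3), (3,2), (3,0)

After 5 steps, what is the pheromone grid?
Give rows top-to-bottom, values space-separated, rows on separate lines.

After step 1: ants at (2,3),(2,2),(2,0)
  0 2 0 2
  0 0 0 0
  1 0 2 1
  0 0 0 0
  0 0 0 0
After step 2: ants at (2,2),(2,3),(1,0)
  0 1 0 1
  1 0 0 0
  0 0 3 2
  0 0 0 0
  0 0 0 0
After step 3: ants at (2,3),(2,2),(0,0)
  1 0 0 0
  0 0 0 0
  0 0 4 3
  0 0 0 0
  0 0 0 0
After step 4: ants at (2,2),(2,3),(0,1)
  0 1 0 0
  0 0 0 0
  0 0 5 4
  0 0 0 0
  0 0 0 0
After step 5: ants at (2,3),(2,2),(0,2)
  0 0 1 0
  0 0 0 0
  0 0 6 5
  0 0 0 0
  0 0 0 0

0 0 1 0
0 0 0 0
0 0 6 5
0 0 0 0
0 0 0 0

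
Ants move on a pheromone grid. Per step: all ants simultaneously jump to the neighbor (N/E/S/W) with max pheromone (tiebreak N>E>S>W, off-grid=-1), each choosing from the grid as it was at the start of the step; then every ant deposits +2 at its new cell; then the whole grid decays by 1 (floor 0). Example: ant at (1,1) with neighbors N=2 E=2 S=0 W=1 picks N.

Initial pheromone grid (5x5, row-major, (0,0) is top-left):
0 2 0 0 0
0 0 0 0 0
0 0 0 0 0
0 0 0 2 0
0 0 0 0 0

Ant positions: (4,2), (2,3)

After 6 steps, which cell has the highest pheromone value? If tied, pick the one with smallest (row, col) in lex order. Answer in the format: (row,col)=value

Answer: (3,3)=8

Derivation:
Step 1: ant0:(4,2)->N->(3,2) | ant1:(2,3)->S->(3,3)
  grid max=3 at (3,3)
Step 2: ant0:(3,2)->E->(3,3) | ant1:(3,3)->W->(3,2)
  grid max=4 at (3,3)
Step 3: ant0:(3,3)->W->(3,2) | ant1:(3,2)->E->(3,3)
  grid max=5 at (3,3)
Step 4: ant0:(3,2)->E->(3,3) | ant1:(3,3)->W->(3,2)
  grid max=6 at (3,3)
Step 5: ant0:(3,3)->W->(3,2) | ant1:(3,2)->E->(3,3)
  grid max=7 at (3,3)
Step 6: ant0:(3,2)->E->(3,3) | ant1:(3,3)->W->(3,2)
  grid max=8 at (3,3)
Final grid:
  0 0 0 0 0
  0 0 0 0 0
  0 0 0 0 0
  0 0 6 8 0
  0 0 0 0 0
Max pheromone 8 at (3,3)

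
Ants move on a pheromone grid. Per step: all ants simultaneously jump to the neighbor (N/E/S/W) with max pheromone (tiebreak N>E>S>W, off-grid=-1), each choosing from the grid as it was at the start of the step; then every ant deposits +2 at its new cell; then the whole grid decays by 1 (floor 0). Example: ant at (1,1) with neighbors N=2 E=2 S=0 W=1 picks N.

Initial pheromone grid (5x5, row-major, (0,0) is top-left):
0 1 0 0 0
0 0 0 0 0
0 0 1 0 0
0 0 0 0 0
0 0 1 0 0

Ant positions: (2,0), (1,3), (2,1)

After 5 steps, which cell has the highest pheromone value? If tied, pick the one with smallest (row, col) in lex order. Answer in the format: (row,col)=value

Answer: (0,2)=2

Derivation:
Step 1: ant0:(2,0)->N->(1,0) | ant1:(1,3)->N->(0,3) | ant2:(2,1)->E->(2,2)
  grid max=2 at (2,2)
Step 2: ant0:(1,0)->N->(0,0) | ant1:(0,3)->E->(0,4) | ant2:(2,2)->N->(1,2)
  grid max=1 at (0,0)
Step 3: ant0:(0,0)->E->(0,1) | ant1:(0,4)->S->(1,4) | ant2:(1,2)->S->(2,2)
  grid max=2 at (2,2)
Step 4: ant0:(0,1)->E->(0,2) | ant1:(1,4)->N->(0,4) | ant2:(2,2)->N->(1,2)
  grid max=1 at (0,2)
Step 5: ant0:(0,2)->S->(1,2) | ant1:(0,4)->S->(1,4) | ant2:(1,2)->N->(0,2)
  grid max=2 at (0,2)
Final grid:
  0 0 2 0 0
  0 0 2 0 1
  0 0 0 0 0
  0 0 0 0 0
  0 0 0 0 0
Max pheromone 2 at (0,2)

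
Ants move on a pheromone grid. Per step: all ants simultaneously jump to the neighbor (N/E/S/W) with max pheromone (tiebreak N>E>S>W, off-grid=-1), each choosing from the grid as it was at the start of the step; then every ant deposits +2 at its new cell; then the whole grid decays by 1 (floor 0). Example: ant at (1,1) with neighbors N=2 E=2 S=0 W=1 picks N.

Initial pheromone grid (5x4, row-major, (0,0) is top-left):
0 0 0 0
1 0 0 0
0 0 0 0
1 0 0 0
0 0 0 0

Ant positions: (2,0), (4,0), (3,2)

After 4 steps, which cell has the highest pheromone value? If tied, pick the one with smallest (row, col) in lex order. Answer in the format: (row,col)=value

Answer: (0,0)=3

Derivation:
Step 1: ant0:(2,0)->N->(1,0) | ant1:(4,0)->N->(3,0) | ant2:(3,2)->N->(2,2)
  grid max=2 at (1,0)
Step 2: ant0:(1,0)->N->(0,0) | ant1:(3,0)->N->(2,0) | ant2:(2,2)->N->(1,2)
  grid max=1 at (0,0)
Step 3: ant0:(0,0)->S->(1,0) | ant1:(2,0)->N->(1,0) | ant2:(1,2)->N->(0,2)
  grid max=4 at (1,0)
Step 4: ant0:(1,0)->N->(0,0) | ant1:(1,0)->N->(0,0) | ant2:(0,2)->E->(0,3)
  grid max=3 at (0,0)
Final grid:
  3 0 0 1
  3 0 0 0
  0 0 0 0
  0 0 0 0
  0 0 0 0
Max pheromone 3 at (0,0)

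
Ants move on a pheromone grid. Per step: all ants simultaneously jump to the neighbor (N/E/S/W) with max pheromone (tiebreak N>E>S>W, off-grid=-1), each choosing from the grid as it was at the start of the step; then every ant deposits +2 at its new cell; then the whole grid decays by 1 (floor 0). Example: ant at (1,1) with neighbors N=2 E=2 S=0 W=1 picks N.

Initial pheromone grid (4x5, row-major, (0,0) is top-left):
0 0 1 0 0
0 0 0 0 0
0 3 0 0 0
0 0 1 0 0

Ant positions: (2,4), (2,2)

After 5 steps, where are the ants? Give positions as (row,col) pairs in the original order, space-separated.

Step 1: ant0:(2,4)->N->(1,4) | ant1:(2,2)->W->(2,1)
  grid max=4 at (2,1)
Step 2: ant0:(1,4)->N->(0,4) | ant1:(2,1)->N->(1,1)
  grid max=3 at (2,1)
Step 3: ant0:(0,4)->S->(1,4) | ant1:(1,1)->S->(2,1)
  grid max=4 at (2,1)
Step 4: ant0:(1,4)->N->(0,4) | ant1:(2,1)->N->(1,1)
  grid max=3 at (2,1)
Step 5: ant0:(0,4)->S->(1,4) | ant1:(1,1)->S->(2,1)
  grid max=4 at (2,1)

(1,4) (2,1)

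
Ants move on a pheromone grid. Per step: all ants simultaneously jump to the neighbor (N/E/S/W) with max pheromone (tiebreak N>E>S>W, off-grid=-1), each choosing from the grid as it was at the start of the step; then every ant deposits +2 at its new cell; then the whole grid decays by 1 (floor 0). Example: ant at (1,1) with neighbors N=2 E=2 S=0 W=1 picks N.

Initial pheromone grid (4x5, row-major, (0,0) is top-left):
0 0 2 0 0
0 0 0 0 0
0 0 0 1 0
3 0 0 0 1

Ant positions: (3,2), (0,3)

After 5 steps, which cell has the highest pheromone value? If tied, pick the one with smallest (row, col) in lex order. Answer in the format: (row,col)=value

Answer: (0,2)=7

Derivation:
Step 1: ant0:(3,2)->N->(2,2) | ant1:(0,3)->W->(0,2)
  grid max=3 at (0,2)
Step 2: ant0:(2,2)->N->(1,2) | ant1:(0,2)->E->(0,3)
  grid max=2 at (0,2)
Step 3: ant0:(1,2)->N->(0,2) | ant1:(0,3)->W->(0,2)
  grid max=5 at (0,2)
Step 4: ant0:(0,2)->E->(0,3) | ant1:(0,2)->E->(0,3)
  grid max=4 at (0,2)
Step 5: ant0:(0,3)->W->(0,2) | ant1:(0,3)->W->(0,2)
  grid max=7 at (0,2)
Final grid:
  0 0 7 2 0
  0 0 0 0 0
  0 0 0 0 0
  0 0 0 0 0
Max pheromone 7 at (0,2)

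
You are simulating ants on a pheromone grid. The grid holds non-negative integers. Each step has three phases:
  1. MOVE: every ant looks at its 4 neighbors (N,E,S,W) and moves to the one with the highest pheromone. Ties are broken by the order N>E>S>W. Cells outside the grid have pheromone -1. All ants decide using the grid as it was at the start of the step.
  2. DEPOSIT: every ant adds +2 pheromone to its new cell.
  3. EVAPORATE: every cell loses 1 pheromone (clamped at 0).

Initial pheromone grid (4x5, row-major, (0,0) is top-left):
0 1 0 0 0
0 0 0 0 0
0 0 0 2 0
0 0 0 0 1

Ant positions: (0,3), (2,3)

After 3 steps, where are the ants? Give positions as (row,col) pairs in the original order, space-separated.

Step 1: ant0:(0,3)->E->(0,4) | ant1:(2,3)->N->(1,3)
  grid max=1 at (0,4)
Step 2: ant0:(0,4)->S->(1,4) | ant1:(1,3)->S->(2,3)
  grid max=2 at (2,3)
Step 3: ant0:(1,4)->N->(0,4) | ant1:(2,3)->N->(1,3)
  grid max=1 at (0,4)

(0,4) (1,3)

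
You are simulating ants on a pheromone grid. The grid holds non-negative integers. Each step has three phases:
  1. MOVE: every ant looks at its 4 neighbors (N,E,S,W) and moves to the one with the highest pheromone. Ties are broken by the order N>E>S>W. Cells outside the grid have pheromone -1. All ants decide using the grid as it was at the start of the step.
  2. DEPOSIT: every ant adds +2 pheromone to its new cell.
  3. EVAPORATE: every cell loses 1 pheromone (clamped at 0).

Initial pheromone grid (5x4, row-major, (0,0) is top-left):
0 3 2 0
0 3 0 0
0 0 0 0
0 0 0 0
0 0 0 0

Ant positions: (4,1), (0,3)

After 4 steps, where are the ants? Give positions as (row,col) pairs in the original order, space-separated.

Step 1: ant0:(4,1)->N->(3,1) | ant1:(0,3)->W->(0,2)
  grid max=3 at (0,2)
Step 2: ant0:(3,1)->N->(2,1) | ant1:(0,2)->W->(0,1)
  grid max=3 at (0,1)
Step 3: ant0:(2,1)->N->(1,1) | ant1:(0,1)->E->(0,2)
  grid max=3 at (0,2)
Step 4: ant0:(1,1)->N->(0,1) | ant1:(0,2)->W->(0,1)
  grid max=5 at (0,1)

(0,1) (0,1)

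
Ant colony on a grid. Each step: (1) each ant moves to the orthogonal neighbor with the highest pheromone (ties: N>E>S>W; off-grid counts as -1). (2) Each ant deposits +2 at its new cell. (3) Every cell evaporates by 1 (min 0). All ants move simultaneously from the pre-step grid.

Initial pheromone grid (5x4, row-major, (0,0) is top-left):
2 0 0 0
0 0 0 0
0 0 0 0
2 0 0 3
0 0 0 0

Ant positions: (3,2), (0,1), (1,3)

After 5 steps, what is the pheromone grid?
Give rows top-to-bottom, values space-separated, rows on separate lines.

After step 1: ants at (3,3),(0,0),(0,3)
  3 0 0 1
  0 0 0 0
  0 0 0 0
  1 0 0 4
  0 0 0 0
After step 2: ants at (2,3),(0,1),(1,3)
  2 1 0 0
  0 0 0 1
  0 0 0 1
  0 0 0 3
  0 0 0 0
After step 3: ants at (3,3),(0,0),(2,3)
  3 0 0 0
  0 0 0 0
  0 0 0 2
  0 0 0 4
  0 0 0 0
After step 4: ants at (2,3),(0,1),(3,3)
  2 1 0 0
  0 0 0 0
  0 0 0 3
  0 0 0 5
  0 0 0 0
After step 5: ants at (3,3),(0,0),(2,3)
  3 0 0 0
  0 0 0 0
  0 0 0 4
  0 0 0 6
  0 0 0 0

3 0 0 0
0 0 0 0
0 0 0 4
0 0 0 6
0 0 0 0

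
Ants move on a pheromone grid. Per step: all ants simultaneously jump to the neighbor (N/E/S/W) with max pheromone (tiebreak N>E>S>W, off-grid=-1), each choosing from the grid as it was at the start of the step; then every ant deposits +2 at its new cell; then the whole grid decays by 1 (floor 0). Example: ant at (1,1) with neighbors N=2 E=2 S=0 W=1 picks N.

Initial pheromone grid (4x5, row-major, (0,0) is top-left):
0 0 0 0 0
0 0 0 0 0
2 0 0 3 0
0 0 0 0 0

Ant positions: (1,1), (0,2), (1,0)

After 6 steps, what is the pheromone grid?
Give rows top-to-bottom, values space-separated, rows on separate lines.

After step 1: ants at (0,1),(0,3),(2,0)
  0 1 0 1 0
  0 0 0 0 0
  3 0 0 2 0
  0 0 0 0 0
After step 2: ants at (0,2),(0,4),(1,0)
  0 0 1 0 1
  1 0 0 0 0
  2 0 0 1 0
  0 0 0 0 0
After step 3: ants at (0,3),(1,4),(2,0)
  0 0 0 1 0
  0 0 0 0 1
  3 0 0 0 0
  0 0 0 0 0
After step 4: ants at (0,4),(0,4),(1,0)
  0 0 0 0 3
  1 0 0 0 0
  2 0 0 0 0
  0 0 0 0 0
After step 5: ants at (1,4),(1,4),(2,0)
  0 0 0 0 2
  0 0 0 0 3
  3 0 0 0 0
  0 0 0 0 0
After step 6: ants at (0,4),(0,4),(1,0)
  0 0 0 0 5
  1 0 0 0 2
  2 0 0 0 0
  0 0 0 0 0

0 0 0 0 5
1 0 0 0 2
2 0 0 0 0
0 0 0 0 0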